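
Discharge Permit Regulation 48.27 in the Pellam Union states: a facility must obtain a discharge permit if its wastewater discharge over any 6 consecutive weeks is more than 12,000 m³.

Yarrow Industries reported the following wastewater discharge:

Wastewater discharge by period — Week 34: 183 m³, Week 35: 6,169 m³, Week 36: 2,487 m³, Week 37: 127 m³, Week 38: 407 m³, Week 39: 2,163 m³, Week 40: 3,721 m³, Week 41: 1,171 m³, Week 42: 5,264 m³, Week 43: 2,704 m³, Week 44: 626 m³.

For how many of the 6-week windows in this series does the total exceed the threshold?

Week 34–Week 39: 183 m³ + 6,169 m³ + 2,487 m³ + 127 m³ + 407 m³ + 2,163 m³ = 11,536 m³ (under)
Week 35–Week 40: 6,169 m³ + 2,487 m³ + 127 m³ + 407 m³ + 2,163 m³ + 3,721 m³ = 15,074 m³ (over)
Week 36–Week 41: 2,487 m³ + 127 m³ + 407 m³ + 2,163 m³ + 3,721 m³ + 1,171 m³ = 10,076 m³ (under)
Week 37–Week 42: 127 m³ + 407 m³ + 2,163 m³ + 3,721 m³ + 1,171 m³ + 5,264 m³ = 12,853 m³ (over)
Week 38–Week 43: 407 m³ + 2,163 m³ + 3,721 m³ + 1,171 m³ + 5,264 m³ + 2,704 m³ = 15,430 m³ (over)
Week 39–Week 44: 2,163 m³ + 3,721 m³ + 1,171 m³ + 5,264 m³ + 2,704 m³ + 626 m³ = 15,649 m³ (over)
4 windows exceed the threshold.

4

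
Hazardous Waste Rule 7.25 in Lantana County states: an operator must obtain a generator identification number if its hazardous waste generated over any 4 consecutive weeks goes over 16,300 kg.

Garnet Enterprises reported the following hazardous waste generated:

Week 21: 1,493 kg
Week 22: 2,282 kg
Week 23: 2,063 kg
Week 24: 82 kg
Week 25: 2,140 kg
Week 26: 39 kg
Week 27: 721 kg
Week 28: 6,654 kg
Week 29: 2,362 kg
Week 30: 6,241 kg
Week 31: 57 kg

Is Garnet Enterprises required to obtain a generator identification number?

Week 21–Week 24: 1,493 kg + 2,282 kg + 2,063 kg + 82 kg = 5,920 kg (under)
Week 22–Week 25: 2,282 kg + 2,063 kg + 82 kg + 2,140 kg = 6,567 kg (under)
Week 23–Week 26: 2,063 kg + 82 kg + 2,140 kg + 39 kg = 4,324 kg (under)
Week 24–Week 27: 82 kg + 2,140 kg + 39 kg + 721 kg = 2,982 kg (under)
Week 25–Week 28: 2,140 kg + 39 kg + 721 kg + 6,654 kg = 9,554 kg (under)
Week 26–Week 29: 39 kg + 721 kg + 6,654 kg + 2,362 kg = 9,776 kg (under)
Week 27–Week 30: 721 kg + 6,654 kg + 2,362 kg + 6,241 kg = 15,978 kg (under)
Week 28–Week 31: 6,654 kg + 2,362 kg + 6,241 kg + 57 kg = 15,314 kg (under)
No window exceeds 16,300 kg.

No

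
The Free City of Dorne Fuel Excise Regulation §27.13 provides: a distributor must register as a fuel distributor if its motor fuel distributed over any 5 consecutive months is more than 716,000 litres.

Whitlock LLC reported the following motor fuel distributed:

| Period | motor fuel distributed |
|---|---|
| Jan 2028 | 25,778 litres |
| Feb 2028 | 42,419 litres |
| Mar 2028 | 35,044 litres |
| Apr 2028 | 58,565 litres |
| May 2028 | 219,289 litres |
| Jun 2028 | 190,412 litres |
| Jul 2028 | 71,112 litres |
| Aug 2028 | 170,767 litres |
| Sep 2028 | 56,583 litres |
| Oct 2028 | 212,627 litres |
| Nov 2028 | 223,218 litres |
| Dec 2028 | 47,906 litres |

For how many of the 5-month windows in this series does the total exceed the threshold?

1

Jan 2028–May 2028: 25,778 litres + 42,419 litres + 35,044 litres + 58,565 litres + 219,289 litres = 381,095 litres (under)
Feb 2028–Jun 2028: 42,419 litres + 35,044 litres + 58,565 litres + 219,289 litres + 190,412 litres = 545,729 litres (under)
Mar 2028–Jul 2028: 35,044 litres + 58,565 litres + 219,289 litres + 190,412 litres + 71,112 litres = 574,422 litres (under)
Apr 2028–Aug 2028: 58,565 litres + 219,289 litres + 190,412 litres + 71,112 litres + 170,767 litres = 710,145 litres (under)
May 2028–Sep 2028: 219,289 litres + 190,412 litres + 71,112 litres + 170,767 litres + 56,583 litres = 708,163 litres (under)
Jun 2028–Oct 2028: 190,412 litres + 71,112 litres + 170,767 litres + 56,583 litres + 212,627 litres = 701,501 litres (under)
Jul 2028–Nov 2028: 71,112 litres + 170,767 litres + 56,583 litres + 212,627 litres + 223,218 litres = 734,307 litres (over)
Aug 2028–Dec 2028: 170,767 litres + 56,583 litres + 212,627 litres + 223,218 litres + 47,906 litres = 711,101 litres (under)
1 window exceeds the threshold.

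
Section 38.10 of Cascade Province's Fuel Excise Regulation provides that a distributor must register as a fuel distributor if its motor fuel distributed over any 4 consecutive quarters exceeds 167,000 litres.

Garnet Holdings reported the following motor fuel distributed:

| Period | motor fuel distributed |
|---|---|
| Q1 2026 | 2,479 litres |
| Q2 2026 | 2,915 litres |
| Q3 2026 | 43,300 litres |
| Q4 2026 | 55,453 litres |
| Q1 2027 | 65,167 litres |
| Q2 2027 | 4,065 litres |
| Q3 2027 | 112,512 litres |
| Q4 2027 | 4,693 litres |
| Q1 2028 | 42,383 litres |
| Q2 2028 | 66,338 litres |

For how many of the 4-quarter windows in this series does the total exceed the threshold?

4

Q1 2026–Q4 2026: 2,479 litres + 2,915 litres + 43,300 litres + 55,453 litres = 104,147 litres (under)
Q2 2026–Q1 2027: 2,915 litres + 43,300 litres + 55,453 litres + 65,167 litres = 166,835 litres (under)
Q3 2026–Q2 2027: 43,300 litres + 55,453 litres + 65,167 litres + 4,065 litres = 167,985 litres (over)
Q4 2026–Q3 2027: 55,453 litres + 65,167 litres + 4,065 litres + 112,512 litres = 237,197 litres (over)
Q1 2027–Q4 2027: 65,167 litres + 4,065 litres + 112,512 litres + 4,693 litres = 186,437 litres (over)
Q2 2027–Q1 2028: 4,065 litres + 112,512 litres + 4,693 litres + 42,383 litres = 163,653 litres (under)
Q3 2027–Q2 2028: 112,512 litres + 4,693 litres + 42,383 litres + 66,338 litres = 225,926 litres (over)
4 windows exceed the threshold.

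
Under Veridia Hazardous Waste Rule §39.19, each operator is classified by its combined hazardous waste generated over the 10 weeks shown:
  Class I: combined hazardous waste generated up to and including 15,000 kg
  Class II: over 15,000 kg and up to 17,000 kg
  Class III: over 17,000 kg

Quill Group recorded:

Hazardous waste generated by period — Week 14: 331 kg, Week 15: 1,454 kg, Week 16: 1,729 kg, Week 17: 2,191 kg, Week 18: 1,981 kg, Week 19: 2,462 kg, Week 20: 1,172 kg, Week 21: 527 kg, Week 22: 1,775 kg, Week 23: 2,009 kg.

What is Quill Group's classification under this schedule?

Combined hazardous waste generated: 331 kg + 1,454 kg + 1,729 kg + 2,191 kg + 1,981 kg + 2,462 kg + 1,172 kg + 527 kg + 1,775 kg + 2,009 kg = 15,631 kg.
15,000 kg < 15,631 kg ≤ 17,000 kg, so Class II applies.

Class II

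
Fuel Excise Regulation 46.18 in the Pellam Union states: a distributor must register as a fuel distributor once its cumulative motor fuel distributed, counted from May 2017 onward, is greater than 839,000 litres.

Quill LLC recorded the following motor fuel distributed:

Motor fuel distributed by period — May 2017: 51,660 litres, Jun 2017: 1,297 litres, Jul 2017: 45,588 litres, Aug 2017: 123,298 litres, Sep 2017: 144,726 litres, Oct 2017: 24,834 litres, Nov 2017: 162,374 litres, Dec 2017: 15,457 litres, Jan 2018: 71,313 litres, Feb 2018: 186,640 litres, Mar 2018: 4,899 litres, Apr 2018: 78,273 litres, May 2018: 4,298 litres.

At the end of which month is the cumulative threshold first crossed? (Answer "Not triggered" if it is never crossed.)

Through May 2017: 51,660 litres
Through Jun 2017: 52,957 litres
Through Jul 2017: 98,545 litres
Through Aug 2017: 221,843 litres
Through Sep 2017: 366,569 litres
Through Oct 2017: 391,403 litres
Through Nov 2017: 553,777 litres
Through Dec 2017: 569,234 litres
Through Jan 2018: 640,547 litres
Through Feb 2018: 827,187 litres
Through Mar 2018: 832,086 litres
Through Apr 2018: 910,359 litres ← exceeds threshold

Apr 2018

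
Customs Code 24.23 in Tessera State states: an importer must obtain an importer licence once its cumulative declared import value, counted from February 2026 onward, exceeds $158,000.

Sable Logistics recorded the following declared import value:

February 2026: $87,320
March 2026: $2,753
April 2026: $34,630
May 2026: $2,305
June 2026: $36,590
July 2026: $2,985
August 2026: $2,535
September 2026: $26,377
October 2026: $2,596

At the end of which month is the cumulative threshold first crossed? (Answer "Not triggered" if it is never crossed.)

Through February 2026: $87,320
Through March 2026: $90,073
Through April 2026: $124,703
Through May 2026: $127,008
Through June 2026: $163,598 ← exceeds threshold

June 2026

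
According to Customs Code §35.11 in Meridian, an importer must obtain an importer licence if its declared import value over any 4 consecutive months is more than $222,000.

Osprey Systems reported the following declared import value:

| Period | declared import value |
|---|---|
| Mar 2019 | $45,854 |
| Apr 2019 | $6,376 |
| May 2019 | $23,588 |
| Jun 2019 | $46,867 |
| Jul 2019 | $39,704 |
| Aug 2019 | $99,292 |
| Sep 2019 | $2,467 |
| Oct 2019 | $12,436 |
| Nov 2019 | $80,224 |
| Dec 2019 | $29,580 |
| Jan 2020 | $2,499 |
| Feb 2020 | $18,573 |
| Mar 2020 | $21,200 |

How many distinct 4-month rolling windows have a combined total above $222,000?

Mar 2019–Jun 2019: $45,854 + $6,376 + $23,588 + $46,867 = $122,685 (under)
Apr 2019–Jul 2019: $6,376 + $23,588 + $46,867 + $39,704 = $116,535 (under)
May 2019–Aug 2019: $23,588 + $46,867 + $39,704 + $99,292 = $209,451 (under)
Jun 2019–Sep 2019: $46,867 + $39,704 + $99,292 + $2,467 = $188,330 (under)
Jul 2019–Oct 2019: $39,704 + $99,292 + $2,467 + $12,436 = $153,899 (under)
Aug 2019–Nov 2019: $99,292 + $2,467 + $12,436 + $80,224 = $194,419 (under)
Sep 2019–Dec 2019: $2,467 + $12,436 + $80,224 + $29,580 = $124,707 (under)
Oct 2019–Jan 2020: $12,436 + $80,224 + $29,580 + $2,499 = $124,739 (under)
Nov 2019–Feb 2020: $80,224 + $29,580 + $2,499 + $18,573 = $130,876 (under)
Dec 2019–Mar 2020: $29,580 + $2,499 + $18,573 + $21,200 = $71,852 (under)
0 windows exceed the threshold.

0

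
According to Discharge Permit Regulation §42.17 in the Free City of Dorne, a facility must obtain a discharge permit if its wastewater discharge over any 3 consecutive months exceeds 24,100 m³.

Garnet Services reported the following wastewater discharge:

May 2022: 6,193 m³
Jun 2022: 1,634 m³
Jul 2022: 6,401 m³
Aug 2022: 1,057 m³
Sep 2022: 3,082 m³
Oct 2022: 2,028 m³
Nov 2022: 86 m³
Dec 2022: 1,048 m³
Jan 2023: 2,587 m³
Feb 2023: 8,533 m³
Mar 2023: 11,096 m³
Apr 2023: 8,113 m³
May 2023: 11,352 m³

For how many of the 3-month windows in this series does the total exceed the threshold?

2

May 2022–Jul 2022: 6,193 m³ + 1,634 m³ + 6,401 m³ = 14,228 m³ (under)
Jun 2022–Aug 2022: 1,634 m³ + 6,401 m³ + 1,057 m³ = 9,092 m³ (under)
Jul 2022–Sep 2022: 6,401 m³ + 1,057 m³ + 3,082 m³ = 10,540 m³ (under)
Aug 2022–Oct 2022: 1,057 m³ + 3,082 m³ + 2,028 m³ = 6,167 m³ (under)
Sep 2022–Nov 2022: 3,082 m³ + 2,028 m³ + 86 m³ = 5,196 m³ (under)
Oct 2022–Dec 2022: 2,028 m³ + 86 m³ + 1,048 m³ = 3,162 m³ (under)
Nov 2022–Jan 2023: 86 m³ + 1,048 m³ + 2,587 m³ = 3,721 m³ (under)
Dec 2022–Feb 2023: 1,048 m³ + 2,587 m³ + 8,533 m³ = 12,168 m³ (under)
Jan 2023–Mar 2023: 2,587 m³ + 8,533 m³ + 11,096 m³ = 22,216 m³ (under)
Feb 2023–Apr 2023: 8,533 m³ + 11,096 m³ + 8,113 m³ = 27,742 m³ (over)
Mar 2023–May 2023: 11,096 m³ + 8,113 m³ + 11,352 m³ = 30,561 m³ (over)
2 windows exceed the threshold.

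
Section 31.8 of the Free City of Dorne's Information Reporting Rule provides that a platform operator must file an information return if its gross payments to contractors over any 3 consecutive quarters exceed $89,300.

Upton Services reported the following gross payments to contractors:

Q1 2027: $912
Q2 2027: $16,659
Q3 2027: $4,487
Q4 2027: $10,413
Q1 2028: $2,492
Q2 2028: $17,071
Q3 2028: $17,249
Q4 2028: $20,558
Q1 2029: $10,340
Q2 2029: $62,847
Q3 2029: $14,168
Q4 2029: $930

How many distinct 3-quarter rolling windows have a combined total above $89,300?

1

Q1 2027–Q3 2027: $912 + $16,659 + $4,487 = $22,058 (under)
Q2 2027–Q4 2027: $16,659 + $4,487 + $10,413 = $31,559 (under)
Q3 2027–Q1 2028: $4,487 + $10,413 + $2,492 = $17,392 (under)
Q4 2027–Q2 2028: $10,413 + $2,492 + $17,071 = $29,976 (under)
Q1 2028–Q3 2028: $2,492 + $17,071 + $17,249 = $36,812 (under)
Q2 2028–Q4 2028: $17,071 + $17,249 + $20,558 = $54,878 (under)
Q3 2028–Q1 2029: $17,249 + $20,558 + $10,340 = $48,147 (under)
Q4 2028–Q2 2029: $20,558 + $10,340 + $62,847 = $93,745 (over)
Q1 2029–Q3 2029: $10,340 + $62,847 + $14,168 = $87,355 (under)
Q2 2029–Q4 2029: $62,847 + $14,168 + $930 = $77,945 (under)
1 window exceeds the threshold.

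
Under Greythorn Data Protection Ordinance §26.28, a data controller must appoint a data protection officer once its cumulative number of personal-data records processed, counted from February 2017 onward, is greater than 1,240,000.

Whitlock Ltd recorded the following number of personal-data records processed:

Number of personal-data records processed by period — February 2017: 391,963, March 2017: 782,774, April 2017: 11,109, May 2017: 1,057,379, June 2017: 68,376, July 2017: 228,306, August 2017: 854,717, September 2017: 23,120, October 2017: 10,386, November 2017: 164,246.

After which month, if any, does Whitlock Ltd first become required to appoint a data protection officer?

Through February 2017: 391,963
Through March 2017: 1,174,737
Through April 2017: 1,185,846
Through May 2017: 2,243,225 ← exceeds threshold

May 2017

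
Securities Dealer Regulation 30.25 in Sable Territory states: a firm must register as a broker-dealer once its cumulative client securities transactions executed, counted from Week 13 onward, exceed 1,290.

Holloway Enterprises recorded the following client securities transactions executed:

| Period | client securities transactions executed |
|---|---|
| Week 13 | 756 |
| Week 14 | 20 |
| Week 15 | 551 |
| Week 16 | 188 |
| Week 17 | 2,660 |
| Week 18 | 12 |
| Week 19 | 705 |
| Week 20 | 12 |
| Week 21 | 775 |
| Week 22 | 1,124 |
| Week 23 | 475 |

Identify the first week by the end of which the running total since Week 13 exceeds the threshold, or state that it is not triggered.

Week 15

Through Week 13: 756
Through Week 14: 776
Through Week 15: 1,327 ← exceeds threshold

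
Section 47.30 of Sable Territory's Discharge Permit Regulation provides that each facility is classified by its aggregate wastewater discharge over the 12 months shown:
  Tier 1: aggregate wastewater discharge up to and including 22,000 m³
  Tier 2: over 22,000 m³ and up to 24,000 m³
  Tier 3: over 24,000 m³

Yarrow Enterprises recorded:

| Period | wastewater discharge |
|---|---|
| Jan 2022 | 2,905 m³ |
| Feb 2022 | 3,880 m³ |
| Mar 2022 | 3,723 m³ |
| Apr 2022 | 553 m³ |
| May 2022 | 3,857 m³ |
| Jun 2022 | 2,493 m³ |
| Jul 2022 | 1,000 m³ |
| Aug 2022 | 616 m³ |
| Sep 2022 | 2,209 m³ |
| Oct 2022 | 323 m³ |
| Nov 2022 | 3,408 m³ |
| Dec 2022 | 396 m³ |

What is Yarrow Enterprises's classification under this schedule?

Aggregate wastewater discharge: 2,905 m³ + 3,880 m³ + 3,723 m³ + 553 m³ + 3,857 m³ + 2,493 m³ + 1,000 m³ + 616 m³ + 2,209 m³ + 323 m³ + 3,408 m³ + 396 m³ = 25,363 m³.
25,363 m³ > 24,000 m³, so Tier 3 applies.

Tier 3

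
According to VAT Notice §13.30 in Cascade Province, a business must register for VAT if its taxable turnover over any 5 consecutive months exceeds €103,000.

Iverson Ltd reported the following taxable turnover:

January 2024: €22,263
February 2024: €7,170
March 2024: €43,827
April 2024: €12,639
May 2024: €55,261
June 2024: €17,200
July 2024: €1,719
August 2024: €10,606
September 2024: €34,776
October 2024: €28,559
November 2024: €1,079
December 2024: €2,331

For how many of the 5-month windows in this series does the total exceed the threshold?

January 2024–May 2024: €22,263 + €7,170 + €43,827 + €12,639 + €55,261 = €141,160 (over)
February 2024–June 2024: €7,170 + €43,827 + €12,639 + €55,261 + €17,200 = €136,097 (over)
March 2024–July 2024: €43,827 + €12,639 + €55,261 + €17,200 + €1,719 = €130,646 (over)
April 2024–August 2024: €12,639 + €55,261 + €17,200 + €1,719 + €10,606 = €97,425 (under)
May 2024–September 2024: €55,261 + €17,200 + €1,719 + €10,606 + €34,776 = €119,562 (over)
June 2024–October 2024: €17,200 + €1,719 + €10,606 + €34,776 + €28,559 = €92,860 (under)
July 2024–November 2024: €1,719 + €10,606 + €34,776 + €28,559 + €1,079 = €76,739 (under)
August 2024–December 2024: €10,606 + €34,776 + €28,559 + €1,079 + €2,331 = €77,351 (under)
4 windows exceed the threshold.

4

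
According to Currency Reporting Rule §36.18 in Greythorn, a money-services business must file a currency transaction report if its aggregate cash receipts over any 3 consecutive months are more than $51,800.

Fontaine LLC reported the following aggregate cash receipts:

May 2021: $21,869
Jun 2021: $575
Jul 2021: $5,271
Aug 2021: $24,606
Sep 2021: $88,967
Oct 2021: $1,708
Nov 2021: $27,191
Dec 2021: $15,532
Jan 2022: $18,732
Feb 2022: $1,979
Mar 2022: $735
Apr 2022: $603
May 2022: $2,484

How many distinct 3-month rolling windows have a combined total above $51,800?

May 2021–Jul 2021: $21,869 + $575 + $5,271 = $27,715 (under)
Jun 2021–Aug 2021: $575 + $5,271 + $24,606 = $30,452 (under)
Jul 2021–Sep 2021: $5,271 + $24,606 + $88,967 = $118,844 (over)
Aug 2021–Oct 2021: $24,606 + $88,967 + $1,708 = $115,281 (over)
Sep 2021–Nov 2021: $88,967 + $1,708 + $27,191 = $117,866 (over)
Oct 2021–Dec 2021: $1,708 + $27,191 + $15,532 = $44,431 (under)
Nov 2021–Jan 2022: $27,191 + $15,532 + $18,732 = $61,455 (over)
Dec 2021–Feb 2022: $15,532 + $18,732 + $1,979 = $36,243 (under)
Jan 2022–Mar 2022: $18,732 + $1,979 + $735 = $21,446 (under)
Feb 2022–Apr 2022: $1,979 + $735 + $603 = $3,317 (under)
Mar 2022–May 2022: $735 + $603 + $2,484 = $3,822 (under)
4 windows exceed the threshold.

4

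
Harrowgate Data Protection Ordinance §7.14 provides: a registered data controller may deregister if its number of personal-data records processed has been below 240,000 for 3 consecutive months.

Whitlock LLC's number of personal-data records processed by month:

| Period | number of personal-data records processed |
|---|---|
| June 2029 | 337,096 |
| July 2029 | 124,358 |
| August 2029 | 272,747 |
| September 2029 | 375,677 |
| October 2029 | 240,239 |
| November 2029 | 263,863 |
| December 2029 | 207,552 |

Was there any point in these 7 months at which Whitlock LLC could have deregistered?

No

Months below 240,000: July 2029, December 2029.
Longest run of consecutive months below the threshold: 1.
1 < 3, so Whitlock LLC never became eligible.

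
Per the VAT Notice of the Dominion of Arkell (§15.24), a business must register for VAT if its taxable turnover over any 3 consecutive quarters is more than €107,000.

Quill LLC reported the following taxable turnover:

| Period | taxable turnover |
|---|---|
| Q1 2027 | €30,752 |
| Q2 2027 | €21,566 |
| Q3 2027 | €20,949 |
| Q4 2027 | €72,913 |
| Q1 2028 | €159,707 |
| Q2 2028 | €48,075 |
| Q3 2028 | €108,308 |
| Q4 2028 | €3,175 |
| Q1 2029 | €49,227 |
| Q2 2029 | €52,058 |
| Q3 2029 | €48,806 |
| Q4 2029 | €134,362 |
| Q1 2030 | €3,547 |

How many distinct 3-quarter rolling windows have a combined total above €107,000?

Q1 2027–Q3 2027: €30,752 + €21,566 + €20,949 = €73,267 (under)
Q2 2027–Q4 2027: €21,566 + €20,949 + €72,913 = €115,428 (over)
Q3 2027–Q1 2028: €20,949 + €72,913 + €159,707 = €253,569 (over)
Q4 2027–Q2 2028: €72,913 + €159,707 + €48,075 = €280,695 (over)
Q1 2028–Q3 2028: €159,707 + €48,075 + €108,308 = €316,090 (over)
Q2 2028–Q4 2028: €48,075 + €108,308 + €3,175 = €159,558 (over)
Q3 2028–Q1 2029: €108,308 + €3,175 + €49,227 = €160,710 (over)
Q4 2028–Q2 2029: €3,175 + €49,227 + €52,058 = €104,460 (under)
Q1 2029–Q3 2029: €49,227 + €52,058 + €48,806 = €150,091 (over)
Q2 2029–Q4 2029: €52,058 + €48,806 + €134,362 = €235,226 (over)
Q3 2029–Q1 2030: €48,806 + €134,362 + €3,547 = €186,715 (over)
9 windows exceed the threshold.

9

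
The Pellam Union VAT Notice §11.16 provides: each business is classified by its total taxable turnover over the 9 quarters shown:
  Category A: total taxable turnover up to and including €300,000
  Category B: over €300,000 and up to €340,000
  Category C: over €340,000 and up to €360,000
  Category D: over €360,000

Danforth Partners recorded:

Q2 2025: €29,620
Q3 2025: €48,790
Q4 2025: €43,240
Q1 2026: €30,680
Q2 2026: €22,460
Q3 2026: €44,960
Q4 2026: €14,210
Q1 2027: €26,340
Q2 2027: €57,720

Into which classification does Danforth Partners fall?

Total taxable turnover: €29,620 + €48,790 + €43,240 + €30,680 + €22,460 + €44,960 + €14,210 + €26,340 + €57,720 = €318,020.
€300,000 < €318,020 ≤ €340,000, so Category B applies.

Category B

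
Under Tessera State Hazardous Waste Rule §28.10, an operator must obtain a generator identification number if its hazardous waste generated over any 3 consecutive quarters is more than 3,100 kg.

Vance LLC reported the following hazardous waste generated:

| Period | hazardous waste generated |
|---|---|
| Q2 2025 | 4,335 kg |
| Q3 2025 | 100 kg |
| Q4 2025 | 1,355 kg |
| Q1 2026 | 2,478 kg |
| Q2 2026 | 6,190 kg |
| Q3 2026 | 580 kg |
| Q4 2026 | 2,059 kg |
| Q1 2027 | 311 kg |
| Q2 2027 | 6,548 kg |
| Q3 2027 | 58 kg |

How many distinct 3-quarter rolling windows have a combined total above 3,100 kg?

7

Q2 2025–Q4 2025: 4,335 kg + 100 kg + 1,355 kg = 5,790 kg (over)
Q3 2025–Q1 2026: 100 kg + 1,355 kg + 2,478 kg = 3,933 kg (over)
Q4 2025–Q2 2026: 1,355 kg + 2,478 kg + 6,190 kg = 10,023 kg (over)
Q1 2026–Q3 2026: 2,478 kg + 6,190 kg + 580 kg = 9,248 kg (over)
Q2 2026–Q4 2026: 6,190 kg + 580 kg + 2,059 kg = 8,829 kg (over)
Q3 2026–Q1 2027: 580 kg + 2,059 kg + 311 kg = 2,950 kg (under)
Q4 2026–Q2 2027: 2,059 kg + 311 kg + 6,548 kg = 8,918 kg (over)
Q1 2027–Q3 2027: 311 kg + 6,548 kg + 58 kg = 6,917 kg (over)
7 windows exceed the threshold.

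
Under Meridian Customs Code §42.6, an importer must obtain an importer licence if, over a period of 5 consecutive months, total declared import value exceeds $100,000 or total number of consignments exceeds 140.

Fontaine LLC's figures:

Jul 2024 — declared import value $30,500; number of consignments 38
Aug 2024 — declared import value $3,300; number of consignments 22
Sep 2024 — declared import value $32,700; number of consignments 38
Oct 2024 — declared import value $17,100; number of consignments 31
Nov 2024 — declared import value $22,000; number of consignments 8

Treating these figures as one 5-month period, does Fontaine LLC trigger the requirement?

Total declared import value: $30,500 + $3,300 + $32,700 + $17,100 + $22,000 = $105,600 (> $100,000).
Total number of consignments: 38 + 22 + 38 + 31 + 8 = 137 (≤ 140).
The test is 'or': at least one threshold is exceeded.

Yes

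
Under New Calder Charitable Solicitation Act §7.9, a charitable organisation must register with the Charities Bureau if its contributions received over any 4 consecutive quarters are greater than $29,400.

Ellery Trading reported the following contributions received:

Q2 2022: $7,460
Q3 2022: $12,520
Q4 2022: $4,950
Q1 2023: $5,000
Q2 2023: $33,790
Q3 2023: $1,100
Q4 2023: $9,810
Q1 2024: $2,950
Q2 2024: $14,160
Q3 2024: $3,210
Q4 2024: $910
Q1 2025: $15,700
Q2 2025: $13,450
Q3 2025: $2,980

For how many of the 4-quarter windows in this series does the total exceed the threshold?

9

Q2 2022–Q1 2023: $7,460 + $12,520 + $4,950 + $5,000 = $29,930 (over)
Q3 2022–Q2 2023: $12,520 + $4,950 + $5,000 + $33,790 = $56,260 (over)
Q4 2022–Q3 2023: $4,950 + $5,000 + $33,790 + $1,100 = $44,840 (over)
Q1 2023–Q4 2023: $5,000 + $33,790 + $1,100 + $9,810 = $49,700 (over)
Q2 2023–Q1 2024: $33,790 + $1,100 + $9,810 + $2,950 = $47,650 (over)
Q3 2023–Q2 2024: $1,100 + $9,810 + $2,950 + $14,160 = $28,020 (under)
Q4 2023–Q3 2024: $9,810 + $2,950 + $14,160 + $3,210 = $30,130 (over)
Q1 2024–Q4 2024: $2,950 + $14,160 + $3,210 + $910 = $21,230 (under)
Q2 2024–Q1 2025: $14,160 + $3,210 + $910 + $15,700 = $33,980 (over)
Q3 2024–Q2 2025: $3,210 + $910 + $15,700 + $13,450 = $33,270 (over)
Q4 2024–Q3 2025: $910 + $15,700 + $13,450 + $2,980 = $33,040 (over)
9 windows exceed the threshold.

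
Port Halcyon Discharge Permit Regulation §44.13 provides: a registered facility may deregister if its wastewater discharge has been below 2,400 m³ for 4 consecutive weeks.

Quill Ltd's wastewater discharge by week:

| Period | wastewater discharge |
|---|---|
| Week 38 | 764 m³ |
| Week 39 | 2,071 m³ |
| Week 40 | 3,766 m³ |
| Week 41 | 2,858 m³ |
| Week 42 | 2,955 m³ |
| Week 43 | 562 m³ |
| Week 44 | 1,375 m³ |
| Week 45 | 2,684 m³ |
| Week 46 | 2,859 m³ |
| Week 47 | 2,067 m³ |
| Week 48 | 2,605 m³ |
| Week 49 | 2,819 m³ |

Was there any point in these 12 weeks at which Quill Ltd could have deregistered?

Weeks below 2,400 m³: Week 38, Week 39, Week 43, Week 44, Week 47.
Longest run of consecutive weeks below the threshold: 2.
2 < 4, so Quill Ltd never became eligible.

No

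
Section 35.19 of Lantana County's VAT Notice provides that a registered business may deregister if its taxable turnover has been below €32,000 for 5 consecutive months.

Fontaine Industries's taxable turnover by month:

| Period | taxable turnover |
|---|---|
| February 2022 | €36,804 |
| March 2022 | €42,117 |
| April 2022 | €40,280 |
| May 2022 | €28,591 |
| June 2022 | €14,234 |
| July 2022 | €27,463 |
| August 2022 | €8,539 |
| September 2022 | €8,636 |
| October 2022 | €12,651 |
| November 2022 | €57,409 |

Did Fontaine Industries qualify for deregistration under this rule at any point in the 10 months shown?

Yes

Months below €32,000: May 2022, June 2022, July 2022, August 2022, September 2022, October 2022.
Longest run of consecutive months below the threshold: 6.
6 ≥ 5, so Fontaine Industries became eligible.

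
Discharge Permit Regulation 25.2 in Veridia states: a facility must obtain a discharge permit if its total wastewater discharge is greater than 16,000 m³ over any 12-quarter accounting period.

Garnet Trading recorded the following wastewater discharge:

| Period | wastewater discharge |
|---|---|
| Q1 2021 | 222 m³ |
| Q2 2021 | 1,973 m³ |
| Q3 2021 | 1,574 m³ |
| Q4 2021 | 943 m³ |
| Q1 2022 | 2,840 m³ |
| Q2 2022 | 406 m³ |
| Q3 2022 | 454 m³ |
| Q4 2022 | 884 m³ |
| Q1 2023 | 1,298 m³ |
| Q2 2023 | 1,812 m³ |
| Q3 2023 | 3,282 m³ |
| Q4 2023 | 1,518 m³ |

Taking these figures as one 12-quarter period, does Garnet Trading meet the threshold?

Total wastewater discharge: 222 m³ + 1,973 m³ + 1,574 m³ + 943 m³ + 2,840 m³ + 406 m³ + 454 m³ + 884 m³ + 1,298 m³ + 1,812 m³ + 3,282 m³ + 1,518 m³ = 17,206 m³.
17,206 m³ > 16,000 m³, so the threshold is exceeded.

Yes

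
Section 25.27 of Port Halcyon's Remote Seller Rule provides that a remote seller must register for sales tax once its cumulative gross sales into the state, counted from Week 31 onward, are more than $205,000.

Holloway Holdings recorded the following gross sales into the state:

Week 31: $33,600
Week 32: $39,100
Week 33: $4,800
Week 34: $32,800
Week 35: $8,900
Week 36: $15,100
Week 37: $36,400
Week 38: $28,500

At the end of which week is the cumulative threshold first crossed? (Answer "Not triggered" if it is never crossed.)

Not triggered

Through Week 31: $33,600
Through Week 32: $72,700
Through Week 33: $77,500
Through Week 34: $110,300
Through Week 35: $119,200
Through Week 36: $134,300
Through Week 37: $170,700
Through Week 38: $199,200
Final cumulative total $199,200 ≤ $205,000; the threshold is never exceeded.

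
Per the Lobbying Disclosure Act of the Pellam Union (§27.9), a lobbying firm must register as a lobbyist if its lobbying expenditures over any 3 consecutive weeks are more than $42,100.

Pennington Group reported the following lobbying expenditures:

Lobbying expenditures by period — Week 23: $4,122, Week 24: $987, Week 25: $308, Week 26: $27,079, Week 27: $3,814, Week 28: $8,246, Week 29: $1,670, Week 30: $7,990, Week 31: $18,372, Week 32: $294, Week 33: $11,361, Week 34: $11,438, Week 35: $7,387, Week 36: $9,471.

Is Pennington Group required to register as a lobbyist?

No

Week 23–Week 25: $4,122 + $987 + $308 = $5,417 (under)
Week 24–Week 26: $987 + $308 + $27,079 = $28,374 (under)
Week 25–Week 27: $308 + $27,079 + $3,814 = $31,201 (under)
Week 26–Week 28: $27,079 + $3,814 + $8,246 = $39,139 (under)
Week 27–Week 29: $3,814 + $8,246 + $1,670 = $13,730 (under)
Week 28–Week 30: $8,246 + $1,670 + $7,990 = $17,906 (under)
Week 29–Week 31: $1,670 + $7,990 + $18,372 = $28,032 (under)
Week 30–Week 32: $7,990 + $18,372 + $294 = $26,656 (under)
Week 31–Week 33: $18,372 + $294 + $11,361 = $30,027 (under)
Week 32–Week 34: $294 + $11,361 + $11,438 = $23,093 (under)
Week 33–Week 35: $11,361 + $11,438 + $7,387 = $30,186 (under)
Week 34–Week 36: $11,438 + $7,387 + $9,471 = $28,296 (under)
No window exceeds $42,100.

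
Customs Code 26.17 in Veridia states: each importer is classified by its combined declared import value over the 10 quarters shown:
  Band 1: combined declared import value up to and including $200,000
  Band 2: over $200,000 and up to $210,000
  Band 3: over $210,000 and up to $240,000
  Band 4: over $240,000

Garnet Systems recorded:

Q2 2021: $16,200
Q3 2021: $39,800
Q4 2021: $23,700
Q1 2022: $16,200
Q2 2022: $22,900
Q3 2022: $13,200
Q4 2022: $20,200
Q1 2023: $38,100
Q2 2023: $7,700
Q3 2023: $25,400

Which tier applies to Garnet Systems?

Band 3

Combined declared import value: $16,200 + $39,800 + $23,700 + $16,200 + $22,900 + $13,200 + $20,200 + $38,100 + $7,700 + $25,400 = $223,400.
$210,000 < $223,400 ≤ $240,000, so Band 3 applies.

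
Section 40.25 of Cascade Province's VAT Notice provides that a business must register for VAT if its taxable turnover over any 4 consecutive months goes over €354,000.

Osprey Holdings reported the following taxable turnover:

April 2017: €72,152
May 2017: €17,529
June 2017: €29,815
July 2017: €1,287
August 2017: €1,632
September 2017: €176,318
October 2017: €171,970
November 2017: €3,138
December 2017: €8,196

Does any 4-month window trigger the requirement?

April 2017–July 2017: €72,152 + €17,529 + €29,815 + €1,287 = €120,783 (under)
May 2017–August 2017: €17,529 + €29,815 + €1,287 + €1,632 = €50,263 (under)
June 2017–September 2017: €29,815 + €1,287 + €1,632 + €176,318 = €209,052 (under)
July 2017–October 2017: €1,287 + €1,632 + €176,318 + €171,970 = €351,207 (under)
August 2017–November 2017: €1,632 + €176,318 + €171,970 + €3,138 = €353,058 (under)
September 2017–December 2017: €176,318 + €171,970 + €3,138 + €8,196 = €359,622 (over)
At least one window exceeds €354,000.

Yes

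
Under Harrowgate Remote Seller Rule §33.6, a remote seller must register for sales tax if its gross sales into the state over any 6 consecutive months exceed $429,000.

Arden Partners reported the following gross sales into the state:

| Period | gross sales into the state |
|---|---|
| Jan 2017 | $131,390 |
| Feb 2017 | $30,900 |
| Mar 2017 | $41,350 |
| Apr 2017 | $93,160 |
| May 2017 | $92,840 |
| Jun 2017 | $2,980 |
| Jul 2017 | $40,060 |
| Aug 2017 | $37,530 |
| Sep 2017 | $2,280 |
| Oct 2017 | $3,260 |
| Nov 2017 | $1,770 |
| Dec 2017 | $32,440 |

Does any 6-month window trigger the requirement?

Jan 2017–Jun 2017: $131,390 + $30,900 + $41,350 + $93,160 + $92,840 + $2,980 = $392,620 (under)
Feb 2017–Jul 2017: $30,900 + $41,350 + $93,160 + $92,840 + $2,980 + $40,060 = $301,290 (under)
Mar 2017–Aug 2017: $41,350 + $93,160 + $92,840 + $2,980 + $40,060 + $37,530 = $307,920 (under)
Apr 2017–Sep 2017: $93,160 + $92,840 + $2,980 + $40,060 + $37,530 + $2,280 = $268,850 (under)
May 2017–Oct 2017: $92,840 + $2,980 + $40,060 + $37,530 + $2,280 + $3,260 = $178,950 (under)
Jun 2017–Nov 2017: $2,980 + $40,060 + $37,530 + $2,280 + $3,260 + $1,770 = $87,880 (under)
Jul 2017–Dec 2017: $40,060 + $37,530 + $2,280 + $3,260 + $1,770 + $32,440 = $117,340 (under)
No window exceeds $429,000.

No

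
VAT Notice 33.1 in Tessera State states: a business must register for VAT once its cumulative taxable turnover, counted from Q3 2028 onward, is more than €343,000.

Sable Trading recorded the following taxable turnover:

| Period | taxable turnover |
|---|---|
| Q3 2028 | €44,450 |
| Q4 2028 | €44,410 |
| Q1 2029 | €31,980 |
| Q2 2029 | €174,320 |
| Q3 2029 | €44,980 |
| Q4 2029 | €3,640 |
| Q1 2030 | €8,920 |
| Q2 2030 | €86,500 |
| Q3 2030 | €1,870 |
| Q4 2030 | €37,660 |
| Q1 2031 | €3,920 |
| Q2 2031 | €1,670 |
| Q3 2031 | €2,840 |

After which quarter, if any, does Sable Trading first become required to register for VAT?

Q4 2029

Through Q3 2028: €44,450
Through Q4 2028: €88,860
Through Q1 2029: €120,840
Through Q2 2029: €295,160
Through Q3 2029: €340,140
Through Q4 2029: €343,780 ← exceeds threshold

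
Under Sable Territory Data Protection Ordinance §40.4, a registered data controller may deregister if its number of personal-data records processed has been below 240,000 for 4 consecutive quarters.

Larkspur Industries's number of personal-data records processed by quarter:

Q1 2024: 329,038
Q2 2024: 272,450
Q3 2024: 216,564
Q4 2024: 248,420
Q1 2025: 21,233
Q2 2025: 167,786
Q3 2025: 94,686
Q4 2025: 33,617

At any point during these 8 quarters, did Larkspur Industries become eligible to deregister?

Quarters below 240,000: Q3 2024, Q1 2025, Q2 2025, Q3 2025, Q4 2025.
Longest run of consecutive quarters below the threshold: 4.
4 ≥ 4, so Larkspur Industries became eligible.

Yes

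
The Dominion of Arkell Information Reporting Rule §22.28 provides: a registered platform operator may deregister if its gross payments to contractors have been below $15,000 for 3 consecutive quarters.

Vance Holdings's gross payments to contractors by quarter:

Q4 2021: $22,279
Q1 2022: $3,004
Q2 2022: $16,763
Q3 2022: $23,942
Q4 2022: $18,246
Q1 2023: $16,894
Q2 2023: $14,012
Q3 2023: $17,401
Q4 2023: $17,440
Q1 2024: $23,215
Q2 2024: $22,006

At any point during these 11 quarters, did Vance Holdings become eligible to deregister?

Quarters below $15,000: Q1 2022, Q2 2023.
Longest run of consecutive quarters below the threshold: 1.
1 < 3, so Vance Holdings never became eligible.

No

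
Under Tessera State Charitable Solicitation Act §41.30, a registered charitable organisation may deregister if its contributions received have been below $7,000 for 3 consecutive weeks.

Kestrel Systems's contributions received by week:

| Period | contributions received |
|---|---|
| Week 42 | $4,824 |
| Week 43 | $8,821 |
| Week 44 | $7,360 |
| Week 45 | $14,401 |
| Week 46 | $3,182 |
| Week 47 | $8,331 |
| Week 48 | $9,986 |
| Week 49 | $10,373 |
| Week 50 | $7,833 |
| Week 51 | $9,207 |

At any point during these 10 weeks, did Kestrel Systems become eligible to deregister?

Weeks below $7,000: Week 42, Week 46.
Longest run of consecutive weeks below the threshold: 1.
1 < 3, so Kestrel Systems never became eligible.

No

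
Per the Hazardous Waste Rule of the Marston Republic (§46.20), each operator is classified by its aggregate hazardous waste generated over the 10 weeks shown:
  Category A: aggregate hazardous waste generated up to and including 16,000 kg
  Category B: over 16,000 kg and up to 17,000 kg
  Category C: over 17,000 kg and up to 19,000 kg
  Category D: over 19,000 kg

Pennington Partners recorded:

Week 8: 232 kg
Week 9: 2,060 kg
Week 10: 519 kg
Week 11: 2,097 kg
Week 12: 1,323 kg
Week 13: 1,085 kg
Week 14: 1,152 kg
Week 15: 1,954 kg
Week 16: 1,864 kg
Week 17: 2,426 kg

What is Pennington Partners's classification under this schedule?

Category A

Aggregate hazardous waste generated: 232 kg + 2,060 kg + 519 kg + 2,097 kg + 1,323 kg + 1,085 kg + 1,152 kg + 1,954 kg + 1,864 kg + 2,426 kg = 14,712 kg.
14,712 kg ≤ 16,000 kg, so Category A applies.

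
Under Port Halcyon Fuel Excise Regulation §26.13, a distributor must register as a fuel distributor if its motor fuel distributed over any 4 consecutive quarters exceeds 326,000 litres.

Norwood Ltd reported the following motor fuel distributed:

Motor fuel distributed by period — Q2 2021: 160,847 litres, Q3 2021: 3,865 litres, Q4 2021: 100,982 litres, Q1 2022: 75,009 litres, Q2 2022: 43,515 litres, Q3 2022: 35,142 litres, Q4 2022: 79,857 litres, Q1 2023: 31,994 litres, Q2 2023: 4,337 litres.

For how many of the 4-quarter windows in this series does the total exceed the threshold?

1

Q2 2021–Q1 2022: 160,847 litres + 3,865 litres + 100,982 litres + 75,009 litres = 340,703 litres (over)
Q3 2021–Q2 2022: 3,865 litres + 100,982 litres + 75,009 litres + 43,515 litres = 223,371 litres (under)
Q4 2021–Q3 2022: 100,982 litres + 75,009 litres + 43,515 litres + 35,142 litres = 254,648 litres (under)
Q1 2022–Q4 2022: 75,009 litres + 43,515 litres + 35,142 litres + 79,857 litres = 233,523 litres (under)
Q2 2022–Q1 2023: 43,515 litres + 35,142 litres + 79,857 litres + 31,994 litres = 190,508 litres (under)
Q3 2022–Q2 2023: 35,142 litres + 79,857 litres + 31,994 litres + 4,337 litres = 151,330 litres (under)
1 window exceeds the threshold.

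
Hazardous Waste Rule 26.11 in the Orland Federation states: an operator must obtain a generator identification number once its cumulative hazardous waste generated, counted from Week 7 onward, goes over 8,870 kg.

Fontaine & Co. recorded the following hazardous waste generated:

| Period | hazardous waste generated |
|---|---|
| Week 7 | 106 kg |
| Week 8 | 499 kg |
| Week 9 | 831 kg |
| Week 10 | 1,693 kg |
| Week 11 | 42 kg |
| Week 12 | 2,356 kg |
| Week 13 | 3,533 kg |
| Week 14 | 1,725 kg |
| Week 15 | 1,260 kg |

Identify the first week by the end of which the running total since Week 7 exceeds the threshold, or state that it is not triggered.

Week 13

Through Week 7: 106 kg
Through Week 8: 605 kg
Through Week 9: 1,436 kg
Through Week 10: 3,129 kg
Through Week 11: 3,171 kg
Through Week 12: 5,527 kg
Through Week 13: 9,060 kg ← exceeds threshold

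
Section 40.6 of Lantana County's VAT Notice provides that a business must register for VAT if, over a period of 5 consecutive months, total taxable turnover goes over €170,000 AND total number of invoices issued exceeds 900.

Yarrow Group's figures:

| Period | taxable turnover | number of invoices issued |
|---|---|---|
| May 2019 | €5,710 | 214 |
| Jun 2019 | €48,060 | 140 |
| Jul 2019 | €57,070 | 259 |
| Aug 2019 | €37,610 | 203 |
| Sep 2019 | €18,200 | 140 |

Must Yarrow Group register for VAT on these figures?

No

Total taxable turnover: €5,710 + €48,060 + €57,070 + €37,610 + €18,200 = €166,650 (≤ €170,000).
Total number of invoices issued: 214 + 140 + 259 + 203 + 140 = 956 (> 900).
The test is 'and': the rule requires both, and at least one is not exceeded.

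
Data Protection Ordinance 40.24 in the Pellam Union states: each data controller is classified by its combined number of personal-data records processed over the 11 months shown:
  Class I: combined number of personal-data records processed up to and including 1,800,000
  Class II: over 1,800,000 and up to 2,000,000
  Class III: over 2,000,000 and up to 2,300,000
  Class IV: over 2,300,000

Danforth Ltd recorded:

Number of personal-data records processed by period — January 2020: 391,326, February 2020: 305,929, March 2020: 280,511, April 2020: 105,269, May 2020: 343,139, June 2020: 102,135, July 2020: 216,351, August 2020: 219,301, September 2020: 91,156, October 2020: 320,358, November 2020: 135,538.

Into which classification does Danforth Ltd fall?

Combined number of personal-data records processed: 391,326 + 305,929 + 280,511 + 105,269 + 343,139 + 102,135 + 216,351 + 219,301 + 91,156 + 320,358 + 135,538 = 2,511,013.
2,511,013 > 2,300,000, so Class IV applies.

Class IV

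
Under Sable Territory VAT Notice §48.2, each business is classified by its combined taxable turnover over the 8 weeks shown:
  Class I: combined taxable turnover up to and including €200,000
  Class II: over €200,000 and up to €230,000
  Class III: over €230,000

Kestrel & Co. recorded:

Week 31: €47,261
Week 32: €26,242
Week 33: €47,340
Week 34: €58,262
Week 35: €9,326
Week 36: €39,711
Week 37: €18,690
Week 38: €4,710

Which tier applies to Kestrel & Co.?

Class III

Combined taxable turnover: €47,261 + €26,242 + €47,340 + €58,262 + €9,326 + €39,711 + €18,690 + €4,710 = €251,542.
€251,542 > €230,000, so Class III applies.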